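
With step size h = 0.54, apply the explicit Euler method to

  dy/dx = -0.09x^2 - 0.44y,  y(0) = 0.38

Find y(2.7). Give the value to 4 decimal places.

Euler: y_{n+1} = y_n + h·f(x_n, y_n).
x=0.000000, y=0.380000: f=-0.167200 → y ← 0.380000 + 0.54·(-0.167200) = 0.289712
x=0.540000, y=0.289712: f=-0.153717 → y ← 0.289712 + 0.54·(-0.153717) = 0.206705
x=1.080000, y=0.206705: f=-0.195926 → y ← 0.206705 + 0.54·(-0.195926) = 0.100905
x=1.620000, y=0.100905: f=-0.280594 → y ← 0.100905 + 0.54·(-0.280594) = -0.050616
x=2.160000, y=-0.050616: f=-0.397633 → y ← -0.050616 + 0.54·(-0.397633) = -0.265338
y(2.7) ≈ -0.2653

-0.2653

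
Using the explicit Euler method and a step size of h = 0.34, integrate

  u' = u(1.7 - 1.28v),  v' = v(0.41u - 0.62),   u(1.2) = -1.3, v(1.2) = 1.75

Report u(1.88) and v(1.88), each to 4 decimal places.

-1.1833, 0.6823

Euler on (u,v): u_{n+1} = u_n + h·u', v_{n+1} = v_n + h·v'.
1.200000: (-1.300000, 1.750000); f=(0.702000, -2.017750) → (-1.061320, 1.063965)
1.540000: (-1.061320, 1.063965); f=(-0.358859, -1.122633) → (-1.183332, 0.682270)
(u(1.88), v(1.88)) ≈ (-1.1833, 0.6823)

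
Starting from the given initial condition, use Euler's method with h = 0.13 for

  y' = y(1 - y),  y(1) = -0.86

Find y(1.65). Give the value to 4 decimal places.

Euler: y_{n+1} = y_n + h·f(x_n, y_n).
x=1.000000, y=-0.860000: f=-1.599600 → y ← -0.860000 + 0.13·(-1.599600) = -1.067948
x=1.130000, y=-1.067948: f=-2.208461 → y ← -1.067948 + 0.13·(-2.208461) = -1.355048
x=1.260000, y=-1.355048: f=-3.191203 → y ← -1.355048 + 0.13·(-3.191203) = -1.769904
x=1.390000, y=-1.769904: f=-4.902465 → y ← -1.769904 + 0.13·(-4.902465) = -2.407225
x=1.520000, y=-2.407225: f=-8.201956 → y ← -2.407225 + 0.13·(-8.201956) = -3.473479
y(1.65) ≈ -3.4735

-3.4735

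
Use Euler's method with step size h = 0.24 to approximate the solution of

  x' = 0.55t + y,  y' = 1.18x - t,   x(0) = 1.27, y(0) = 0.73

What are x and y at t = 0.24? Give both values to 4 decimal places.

Euler on (x,y): x_{n+1} = x_n + h·x', y_{n+1} = y_n + h·y'.
0.000000: (1.270000, 0.730000); f=(0.730000, 1.498600) → (1.445200, 1.089664)
(x(0.24), y(0.24)) ≈ (1.4452, 1.0897)

1.4452, 1.0897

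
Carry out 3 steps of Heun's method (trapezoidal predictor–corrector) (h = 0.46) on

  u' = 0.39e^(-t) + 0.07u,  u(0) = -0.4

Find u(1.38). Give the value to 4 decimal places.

-0.1247

Heun: k1 = f(t_n, u_n); k2 = f(t_n + h, u_n + h·k1); u_{n+1} = u_n + (h/2)·(k1 + k2).
t=0.000000, u=-0.400000:
  k1 = f(0.000000, -0.400000) = 0.362000
  k2 = f(0.460000, -0.233480) = 0.229857
  u ← -0.400000 + (0.46/2)·(0.362000 + 0.229857) = -0.263873
t=0.460000, u=-0.263873:
  k1 = f(0.460000, -0.263873) = 0.227730
  k2 = f(0.920000, -0.159117) = 0.144284
  u ← -0.263873 + (0.46/2)·(0.227730 + 0.144284) = -0.178310
t=0.920000, u=-0.178310:
  k1 = f(0.920000, -0.178310) = 0.142941
  k2 = f(1.380000, -0.112557) = 0.090237
  u ← -0.178310 + (0.46/2)·(0.142941 + 0.090237) = -0.124679
u(1.38) ≈ -0.1247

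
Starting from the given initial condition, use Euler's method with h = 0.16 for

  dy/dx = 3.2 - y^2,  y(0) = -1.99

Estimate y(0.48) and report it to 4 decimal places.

-2.6571

Euler: y_{n+1} = y_n + h·f(x_n, y_n).
x=0.000000, y=-1.990000: f=-0.760100 → y ← -1.990000 + 0.16·(-0.760100) = -2.111616
x=0.160000, y=-2.111616: f=-1.258922 → y ← -2.111616 + 0.16·(-1.258922) = -2.313044
x=0.320000, y=-2.313044: f=-2.150170 → y ← -2.313044 + 0.16·(-2.150170) = -2.657071
y(0.48) ≈ -2.6571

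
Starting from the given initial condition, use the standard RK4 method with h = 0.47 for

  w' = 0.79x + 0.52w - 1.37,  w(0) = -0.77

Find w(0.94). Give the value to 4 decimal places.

RK4: k1 = f(x_n, w_n); k2 = f(x_n + h/2, w_n + (h/2)·k1); k3 = f(x_n + h/2, w_n + (h/2)·k2); k4 = f(x_n + h, w_n + h·k3); w_{n+1} = w_n + (h/6)·(k1 + 2k2 + 2k3 + k4).
x=0.000000, w=-0.770000:
  k1 = f(0.000000, -0.770000) = -1.770400
  k2 = f(0.235000, -1.186044) = -1.801093
  k3 = f(0.235000, -1.193257) = -1.804844
  k4 = f(0.470000, -1.618276) = -1.840204
  w ← -0.770000 + (0.47/6)·(k1 + 2k2 + 2k3 + k4) = -1.617761
x=0.470000, w=-1.617761:
  k1 = f(0.470000, -1.617761) = -1.839936
  k2 = f(0.705000, -2.050146) = -1.879126
  k3 = f(0.705000, -2.059355) = -1.883915
  k4 = f(0.940000, -2.503201) = -1.929064
  w ← -1.617761 + (0.47/6)·(k1 + 2k2 + 2k3 + k4) = -2.502542
w(0.94) ≈ -2.5025

-2.5025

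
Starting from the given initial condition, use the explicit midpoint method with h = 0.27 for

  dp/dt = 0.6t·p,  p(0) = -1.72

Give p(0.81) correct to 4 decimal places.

Midpoint: k1 = f(t_n, p_n); k2 = f(t_n + h/2, p_n + (h/2)·k1); p_{n+1} = p_n + h·k2.
t=0.000000, p=-1.720000:
  k1 = f(0.000000, -1.720000) = 0.000000
  k2 = f(0.135000, -1.720000) = -0.139320
  p ← -1.720000 + 0.27·(-0.139320) = -1.757616
t=0.270000, p=-1.757616:
  k1 = f(0.270000, -1.757616) = -0.284734
  k2 = f(0.405000, -1.796055) = -0.436441
  p ← -1.757616 + 0.27·(-0.436441) = -1.875456
t=0.540000, p=-1.875456:
  k1 = f(0.540000, -1.875456) = -0.607648
  k2 = f(0.675000, -1.957488) = -0.792783
  p ← -1.875456 + 0.27·(-0.792783) = -2.089507
p(0.81) ≈ -2.0895

-2.0895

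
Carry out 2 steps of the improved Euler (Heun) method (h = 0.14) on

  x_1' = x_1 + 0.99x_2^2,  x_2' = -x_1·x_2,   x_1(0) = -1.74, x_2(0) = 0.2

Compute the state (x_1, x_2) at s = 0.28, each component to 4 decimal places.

Heun on (x_1,x_2): k1 = f(s_n, state_n); k2 = f(s_n + h, state_n + h·k1); state_{n+1} = state_n + (h/2)·(k1 + k2).
0.000000: (-1.740000, 0.200000)
  k1 = (-1.700400, 0.348000)
  predictor → (-1.978056, 0.248720)
  k2 = (-1.916813, 0.491982)
  → (-1.993205, 0.258799)
0.140000: (-1.993205, 0.258799)
  k1 = (-1.926898, 0.515839)
  predictor → (-2.262971, 0.331016)
  k2 = (-2.154495, 0.749080)
  → (-2.278902, 0.347343)
(x_1(0.28), x_2(0.28)) ≈ (-2.2789, 0.3473)

-2.2789, 0.3473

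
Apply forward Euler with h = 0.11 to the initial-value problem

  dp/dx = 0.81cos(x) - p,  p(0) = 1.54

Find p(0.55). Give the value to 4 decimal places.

Euler: p_{n+1} = p_n + h·f(x_n, p_n).
x=0.000000, p=1.540000: f=-0.730000 → p ← 1.540000 + 0.11·(-0.730000) = 1.459700
x=0.110000, p=1.459700: f=-0.654596 → p ← 1.459700 + 0.11·(-0.654596) = 1.387694
x=0.220000, p=1.387694: f=-0.597218 → p ← 1.387694 + 0.11·(-0.597218) = 1.322001
x=0.330000, p=1.322001: f=-0.555706 → p ← 1.322001 + 0.11·(-0.555706) = 1.260873
x=0.440000, p=1.260873: f=-0.528024 → p ← 1.260873 + 0.11·(-0.528024) = 1.202790
p(0.55) ≈ 1.2028

1.2028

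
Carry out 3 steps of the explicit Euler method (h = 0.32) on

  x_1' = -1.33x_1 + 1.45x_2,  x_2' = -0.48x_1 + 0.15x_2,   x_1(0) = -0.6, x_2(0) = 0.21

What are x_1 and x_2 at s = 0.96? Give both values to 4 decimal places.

0.1711, 0.3823

Euler on (x_1,x_2): x_1_{n+1} = x_1_n + h·x_1', x_2_{n+1} = x_2_n + h·x_2'.
0.000000: (-0.600000, 0.210000); f=(1.102500, 0.319500) → (-0.247200, 0.312240)
0.320000: (-0.247200, 0.312240); f=(0.781524, 0.165492) → (0.002888, 0.365197)
0.640000: (0.002888, 0.365197); f=(0.525696, 0.053394) → (0.171110, 0.382283)
(x_1(0.96), x_2(0.96)) ≈ (0.1711, 0.3823)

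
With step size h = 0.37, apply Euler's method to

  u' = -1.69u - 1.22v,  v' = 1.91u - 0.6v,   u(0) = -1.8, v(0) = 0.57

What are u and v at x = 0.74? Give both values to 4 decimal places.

0.0249, -1.3031

Euler on (u,v): u_{n+1} = u_n + h·u', v_{n+1} = v_n + h·v'.
0.000000: (-1.800000, 0.570000); f=(2.346600, -3.780000) → (-0.931758, -0.828600)
0.370000: (-0.931758, -0.828600); f=(2.585563, -1.282498) → (0.024900, -1.303124)
(u(0.74), v(0.74)) ≈ (0.0249, -1.3031)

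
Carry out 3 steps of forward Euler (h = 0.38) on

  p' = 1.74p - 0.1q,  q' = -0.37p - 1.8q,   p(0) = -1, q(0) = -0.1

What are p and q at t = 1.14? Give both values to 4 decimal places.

Euler on (p,q): p_{n+1} = p_n + h·p', q_{n+1} = q_n + h·q'.
0.000000: (-1.000000, -0.100000); f=(-1.730000, 0.550000) → (-1.657400, 0.109000)
0.380000: (-1.657400, 0.109000); f=(-2.894776, 0.417038) → (-2.757415, 0.267474)
0.760000: (-2.757415, 0.267474); f=(-4.824649, 0.538790) → (-4.590782, 0.472214)
(p(1.14), q(1.14)) ≈ (-4.5908, 0.4722)

-4.5908, 0.4722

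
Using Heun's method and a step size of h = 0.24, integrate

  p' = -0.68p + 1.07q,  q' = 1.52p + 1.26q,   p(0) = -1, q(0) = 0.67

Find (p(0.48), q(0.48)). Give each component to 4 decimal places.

-0.4899, 0.4813

Heun on (p,q): k1 = f(s_n, state_n); k2 = f(s_n + h, state_n + h·k1); state_{n+1} = state_n + (h/2)·(k1 + k2).
0.000000: (-1.000000, 0.670000)
  k1 = (1.396900, -0.675800)
  predictor → (-0.664744, 0.507808)
  k2 = (0.995380, -0.370573)
  → (-0.712926, 0.544435)
0.240000: (-0.712926, 0.544435)
  k1 = (1.067336, -0.397660)
  predictor → (-0.456766, 0.448997)
  k2 = (0.791027, -0.128548)
  → (-0.489923, 0.481290)
(p(0.48), q(0.48)) ≈ (-0.4899, 0.4813)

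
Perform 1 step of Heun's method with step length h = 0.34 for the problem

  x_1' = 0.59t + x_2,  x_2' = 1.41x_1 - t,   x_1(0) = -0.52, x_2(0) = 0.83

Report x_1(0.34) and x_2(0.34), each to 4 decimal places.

-0.2461, 0.5906

Heun on (x_1,x_2): k1 = f(t_n, state_n); k2 = f(t_n + h, state_n + h·k1); state_{n+1} = state_n + (h/2)·(k1 + k2).
0.000000: (-0.520000, 0.830000)
  k1 = (0.830000, -0.733200)
  predictor → (-0.237800, 0.580712)
  k2 = (0.781312, -0.675298)
  → (-0.246077, 0.590555)
(x_1(0.34), x_2(0.34)) ≈ (-0.2461, 0.5906)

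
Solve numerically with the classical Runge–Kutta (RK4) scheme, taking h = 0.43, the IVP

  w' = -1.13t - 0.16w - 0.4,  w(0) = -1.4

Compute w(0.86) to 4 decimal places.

-1.9408

RK4: k1 = f(t_n, w_n); k2 = f(t_n + h/2, w_n + (h/2)·k1); k3 = f(t_n + h/2, w_n + (h/2)·k2); k4 = f(t_n + h, w_n + h·k3); w_{n+1} = w_n + (h/6)·(k1 + 2k2 + 2k3 + k4).
t=0.000000, w=-1.400000:
  k1 = f(0.000000, -1.400000) = -0.176000
  k2 = f(0.215000, -1.437840) = -0.412896
  k3 = f(0.215000, -1.488773) = -0.404746
  k4 = f(0.430000, -1.574041) = -0.634053
  w ← -1.400000 + (0.43/6)·(k1 + 2k2 + 2k3 + k4) = -1.575249
t=0.430000, w=-1.575249:
  k1 = f(0.430000, -1.575249) = -0.633860
  k2 = f(0.645000, -1.711529) = -0.855005
  k3 = f(0.645000, -1.759075) = -0.847398
  k4 = f(0.860000, -1.939630) = -1.061459
  w ← -1.575249 + (0.43/6)·(k1 + 2k2 + 2k3 + k4) = -1.940758
w(0.86) ≈ -1.9408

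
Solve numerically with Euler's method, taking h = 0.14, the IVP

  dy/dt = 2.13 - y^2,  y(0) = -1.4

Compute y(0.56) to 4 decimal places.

-1.2350

Euler: y_{n+1} = y_n + h·f(t_n, y_n).
t=0.000000, y=-1.400000: f=0.170000 → y ← -1.400000 + 0.14·0.170000 = -1.376200
t=0.140000, y=-1.376200: f=0.236074 → y ← -1.376200 + 0.14·0.236074 = -1.343150
t=0.280000, y=-1.343150: f=0.325949 → y ← -1.343150 + 0.14·0.325949 = -1.297517
t=0.420000, y=-1.297517: f=0.446450 → y ← -1.297517 + 0.14·0.446450 = -1.235014
y(0.56) ≈ -1.2350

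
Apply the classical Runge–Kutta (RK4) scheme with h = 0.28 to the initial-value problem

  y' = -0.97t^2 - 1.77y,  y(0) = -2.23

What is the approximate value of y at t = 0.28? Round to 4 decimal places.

-1.3654

RK4: k1 = f(t_n, y_n); k2 = f(t_n + h/2, y_n + (h/2)·k1); k3 = f(t_n + h/2, y_n + (h/2)·k2); k4 = f(t_n + h, y_n + h·k3); y_{n+1} = y_n + (h/6)·(k1 + 2k2 + 2k3 + k4).
t=0.000000, y=-2.230000:
  k1 = f(0.000000, -2.230000) = 3.947100
  k2 = f(0.140000, -1.677406) = 2.949997
  k3 = f(0.140000, -1.817000) = 3.197079
  k4 = f(0.280000, -1.334818) = 2.286580
  y ← -2.230000 + (0.28/6)·(k1 + 2k2 + 2k3 + k4) = -1.365368
y(0.28) ≈ -1.3654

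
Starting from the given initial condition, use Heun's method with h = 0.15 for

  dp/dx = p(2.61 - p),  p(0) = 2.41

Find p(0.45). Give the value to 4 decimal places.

Heun: k1 = f(x_n, p_n); k2 = f(x_n + h, p_n + h·k1); p_{n+1} = p_n + (h/2)·(k1 + k2).
x=0.000000, p=2.410000:
  k1 = f(0.000000, 2.410000) = 0.482000
  k2 = f(0.150000, 2.482300) = 0.316990
  p ← 2.410000 + (0.15/2)·(0.482000 + 0.316990) = 2.469924
x=0.150000, p=2.469924:
  k1 = f(0.150000, 2.469924) = 0.345977
  k2 = f(0.300000, 2.521821) = 0.222372
  p ← 2.469924 + (0.15/2)·(0.345977 + 0.222372) = 2.512550
x=0.300000, p=2.512550:
  k1 = f(0.300000, 2.512550) = 0.244847
  k2 = f(0.450000, 2.549277) = 0.154799
  p ← 2.512550 + (0.15/2)·(0.244847 + 0.154799) = 2.542524
p(0.45) ≈ 2.5425

2.5425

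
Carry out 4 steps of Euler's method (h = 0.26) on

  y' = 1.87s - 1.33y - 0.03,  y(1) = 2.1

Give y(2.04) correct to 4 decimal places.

2.1134

Euler: y_{n+1} = y_n + h·f(s_n, y_n).
s=1.000000, y=2.100000: f=-0.953000 → y ← 2.100000 + 0.26·(-0.953000) = 1.852220
s=1.260000, y=1.852220: f=-0.137253 → y ← 1.852220 + 0.26·(-0.137253) = 1.816534
s=1.520000, y=1.816534: f=0.396409 → y ← 1.816534 + 0.26·0.396409 = 1.919601
s=1.780000, y=1.919601: f=0.745531 → y ← 1.919601 + 0.26·0.745531 = 2.113439
y(2.04) ≈ 2.1134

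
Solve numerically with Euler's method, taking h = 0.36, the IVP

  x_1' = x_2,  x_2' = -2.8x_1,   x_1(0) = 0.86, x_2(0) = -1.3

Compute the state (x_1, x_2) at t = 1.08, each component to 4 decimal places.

-1.3104, -2.1708

Euler on (x_1,x_2): x_1_{n+1} = x_1_n + h·x_1', x_2_{n+1} = x_2_n + h·x_2'.
0.000000: (0.860000, -1.300000); f=(-1.300000, -2.408000) → (0.392000, -2.166880)
0.360000: (0.392000, -2.166880); f=(-2.166880, -1.097600) → (-0.388077, -2.562016)
0.720000: (-0.388077, -2.562016); f=(-2.562016, 1.086615) → (-1.310403, -2.170835)
(x_1(1.08), x_2(1.08)) ≈ (-1.3104, -2.1708)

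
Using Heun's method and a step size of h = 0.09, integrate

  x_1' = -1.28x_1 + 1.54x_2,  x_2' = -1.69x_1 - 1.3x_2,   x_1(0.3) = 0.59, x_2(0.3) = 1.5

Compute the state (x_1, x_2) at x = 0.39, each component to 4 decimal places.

0.7035, 1.2396

Heun on (x_1,x_2): k1 = f(x_n, state_n); k2 = f(x_n + h, state_n + h·k1); state_{n+1} = state_n + (h/2)·(k1 + k2).
0.300000: (0.590000, 1.500000)
  k1 = (1.554800, -2.947100)
  predictor → (0.729932, 1.234761)
  k2 = (0.967219, -2.838774)
  → (0.703491, 1.239636)
(x_1(0.39), x_2(0.39)) ≈ (0.7035, 1.2396)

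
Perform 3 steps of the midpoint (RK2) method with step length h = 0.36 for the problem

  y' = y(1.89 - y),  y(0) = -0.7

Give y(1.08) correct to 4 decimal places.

Midpoint: k1 = f(x_n, y_n); k2 = f(x_n + h/2, y_n + (h/2)·k1); y_{n+1} = y_n + h·k2.
x=0.000000, y=-0.700000:
  k1 = f(0.000000, -0.700000) = -1.813000
  k2 = f(0.180000, -1.026340) = -2.993156
  y ← -0.700000 + 0.36·(-2.993156) = -1.777536
x=0.360000, y=-1.777536:
  k1 = f(0.360000, -1.777536) = -6.519179
  k2 = f(0.540000, -2.950989) = -14.285701
  y ← -1.777536 + 0.36·(-14.285701) = -6.920389
x=0.720000, y=-6.920389:
  k1 = f(0.720000, -6.920389) = -60.971316
  k2 = f(0.900000, -17.895226) = -354.061082
  y ← -6.920389 + 0.36·(-354.061082) = -134.382378
y(1.08) ≈ -134.3824

-134.3824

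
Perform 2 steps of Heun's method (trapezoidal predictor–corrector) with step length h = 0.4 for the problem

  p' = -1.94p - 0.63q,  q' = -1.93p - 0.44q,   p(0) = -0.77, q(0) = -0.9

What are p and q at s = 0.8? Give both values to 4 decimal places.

-0.1541, -0.3522

Heun on (p,q): k1 = f(s_n, state_n); k2 = f(s_n + h, state_n + h·k1); state_{n+1} = state_n + (h/2)·(k1 + k2).
0.000000: (-0.770000, -0.900000)
  k1 = (2.060800, 1.882100)
  predictor → (0.054320, -0.147160)
  k2 = (-0.012670, -0.040087)
  → (-0.360374, -0.531597)
0.400000: (-0.360374, -0.531597)
  k1 = (1.034032, 0.929425)
  predictor → (0.053239, -0.159828)
  k2 = (-0.002592, -0.032427)
  → (-0.154086, -0.352198)
(p(0.8), q(0.8)) ≈ (-0.1541, -0.3522)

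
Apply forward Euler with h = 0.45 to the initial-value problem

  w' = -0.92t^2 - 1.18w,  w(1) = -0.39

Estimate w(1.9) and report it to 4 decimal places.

Euler: w_{n+1} = w_n + h·f(t_n, w_n).
t=1.000000, w=-0.390000: f=-0.459800 → w ← -0.390000 + 0.45·(-0.459800) = -0.596910
t=1.450000, w=-0.596910: f=-1.229946 → w ← -0.596910 + 0.45·(-1.229946) = -1.150386
w(1.9) ≈ -1.1504

-1.1504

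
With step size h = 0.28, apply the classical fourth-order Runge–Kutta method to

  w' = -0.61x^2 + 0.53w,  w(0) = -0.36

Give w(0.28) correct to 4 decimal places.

RK4: k1 = f(x_n, w_n); k2 = f(x_n + h/2, w_n + (h/2)·k1); k3 = f(x_n + h/2, w_n + (h/2)·k2); k4 = f(x_n + h, w_n + h·k3); w_{n+1} = w_n + (h/6)·(k1 + 2k2 + 2k3 + k4).
x=0.000000, w=-0.360000:
  k1 = f(0.000000, -0.360000) = -0.190800
  k2 = f(0.140000, -0.386712) = -0.216913
  k3 = f(0.140000, -0.390368) = -0.218851
  k4 = f(0.280000, -0.421278) = -0.271101
  w ← -0.360000 + (0.28/6)·(k1 + 2k2 + 2k3 + k4) = -0.422227
w(0.28) ≈ -0.4222

-0.4222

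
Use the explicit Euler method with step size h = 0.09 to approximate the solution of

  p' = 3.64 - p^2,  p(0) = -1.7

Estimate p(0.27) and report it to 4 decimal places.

Euler: p_{n+1} = p_n + h·f(t_n, p_n).
t=0.000000, p=-1.700000: f=0.750000 → p ← -1.700000 + 0.09·0.750000 = -1.632500
t=0.090000, p=-1.632500: f=0.974944 → p ← -1.632500 + 0.09·0.974944 = -1.544755
t=0.180000, p=-1.544755: f=1.253732 → p ← -1.544755 + 0.09·1.253732 = -1.431919
p(0.27) ≈ -1.4319

-1.4319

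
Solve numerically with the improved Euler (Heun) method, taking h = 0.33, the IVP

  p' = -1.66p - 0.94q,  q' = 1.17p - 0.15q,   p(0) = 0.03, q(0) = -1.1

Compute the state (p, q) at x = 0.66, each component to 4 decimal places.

Heun on (p,q): k1 = f(x_n, state_n); k2 = f(x_n + h, state_n + h·k1); state_{n+1} = state_n + (h/2)·(k1 + k2).
0.000000: (0.030000, -1.100000)
  k1 = (0.984200, 0.200100)
  predictor → (0.354786, -1.033967)
  k2 = (0.382984, 0.570195)
  → (0.255585, -0.972901)
0.330000: (0.255585, -0.972901)
  k1 = (0.490256, 0.444970)
  predictor → (0.417370, -0.826061)
  k2 = (0.083664, 0.612232)
  → (0.350282, -0.798463)
(p(0.66), q(0.66)) ≈ (0.3503, -0.7985)

0.3503, -0.7985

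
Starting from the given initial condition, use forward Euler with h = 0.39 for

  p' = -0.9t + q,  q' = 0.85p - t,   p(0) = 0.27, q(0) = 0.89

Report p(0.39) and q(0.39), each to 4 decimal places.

Euler on (p,q): p_{n+1} = p_n + h·p', q_{n+1} = q_n + h·q'.
0.000000: (0.270000, 0.890000); f=(0.890000, 0.229500) → (0.617100, 0.979505)
(p(0.39), q(0.39)) ≈ (0.6171, 0.9795)

0.6171, 0.9795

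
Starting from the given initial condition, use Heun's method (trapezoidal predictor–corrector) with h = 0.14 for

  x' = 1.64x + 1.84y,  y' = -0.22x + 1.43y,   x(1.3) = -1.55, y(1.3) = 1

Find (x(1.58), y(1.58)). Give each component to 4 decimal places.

-1.6390, 1.6108

Heun on (x,y): k1 = f(t_n, state_n); k2 = f(t_n + h, state_n + h·k1); state_{n+1} = state_n + (h/2)·(k1 + k2).
1.300000: (-1.550000, 1.000000)
  k1 = (-0.702000, 1.771000)
  predictor → (-1.648280, 1.247940)
  k2 = (-0.406970, 2.147176)
  → (-1.627628, 1.274272)
1.440000: (-1.627628, 1.274272)
  k1 = (-0.324649, 2.180288)
  predictor → (-1.673079, 1.579513)
  k2 = (0.162454, 2.626780)
  → (-1.638981, 1.610767)
(x(1.58), y(1.58)) ≈ (-1.6390, 1.6108)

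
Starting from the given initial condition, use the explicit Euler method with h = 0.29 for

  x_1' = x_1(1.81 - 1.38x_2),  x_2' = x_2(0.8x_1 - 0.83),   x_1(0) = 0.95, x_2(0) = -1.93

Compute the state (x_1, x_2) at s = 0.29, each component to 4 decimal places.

2.1824, -1.8908

Euler on (x_1,x_2): x_1_{n+1} = x_1_n + h·x_1', x_2_{n+1} = x_2_n + h·x_2'.
0.000000: (0.950000, -1.930000); f=(4.249730, 0.135100) → (2.182422, -1.890821)
(x_1(0.29), x_2(0.29)) ≈ (2.1824, -1.8908)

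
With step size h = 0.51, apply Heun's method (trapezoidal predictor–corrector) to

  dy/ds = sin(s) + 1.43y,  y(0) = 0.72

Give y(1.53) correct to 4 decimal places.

Heun: k1 = f(s_n, y_n); k2 = f(s_n + h, y_n + h·k1); y_{n+1} = y_n + (h/2)·(k1 + k2).
s=0.000000, y=0.720000:
  k1 = f(0.000000, 0.720000) = 1.029600
  k2 = f(0.510000, 1.245096) = 2.268665
  y ← 0.720000 + (0.51/2)·(1.029600 + 2.268665) = 1.561057
s=0.510000, y=1.561057:
  k1 = f(0.510000, 1.561057) = 2.720489
  k2 = f(1.020000, 2.948507) = 5.068473
  y ← 1.561057 + (0.51/2)·(2.720489 + 5.068473) = 3.547243
s=1.020000, y=3.547243:
  k1 = f(1.020000, 3.547243) = 5.924665
  k2 = f(1.530000, 6.568822) = 10.392584
  y ← 3.547243 + (0.51/2)·(5.924665 + 10.392584) = 7.708141
y(1.53) ≈ 7.7081

7.7081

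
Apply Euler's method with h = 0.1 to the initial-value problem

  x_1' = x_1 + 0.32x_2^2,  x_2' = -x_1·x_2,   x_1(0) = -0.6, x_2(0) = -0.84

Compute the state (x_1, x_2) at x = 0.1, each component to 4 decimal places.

-0.6374, -0.8904

Euler on (x_1,x_2): x_1_{n+1} = x_1_n + h·x_1', x_2_{n+1} = x_2_n + h·x_2'.
0.000000: (-0.600000, -0.840000); f=(-0.374208, -0.504000) → (-0.637421, -0.890400)
(x_1(0.1), x_2(0.1)) ≈ (-0.6374, -0.8904)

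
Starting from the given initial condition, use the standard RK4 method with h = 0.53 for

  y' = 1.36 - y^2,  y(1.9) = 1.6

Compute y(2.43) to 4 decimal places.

RK4: k1 = f(s_n, y_n); k2 = f(s_n + h/2, y_n + (h/2)·k1); k3 = f(s_n + h/2, y_n + (h/2)·k2); k4 = f(s_n + h, y_n + h·k3); y_{n+1} = y_n + (h/6)·(k1 + 2k2 + 2k3 + k4).
s=1.900000, y=1.600000:
  k1 = f(1.900000, 1.600000) = -1.200000
  k2 = f(2.165000, 1.282000) = -0.283524
  k3 = f(2.165000, 1.524866) = -0.965217
  k4 = f(2.430000, 1.088435) = 0.175309
  y ← 1.600000 + (0.53/6)·(k1 + 2k2 + 2k3 + k4) = 1.288875
y(2.43) ≈ 1.2889

1.2889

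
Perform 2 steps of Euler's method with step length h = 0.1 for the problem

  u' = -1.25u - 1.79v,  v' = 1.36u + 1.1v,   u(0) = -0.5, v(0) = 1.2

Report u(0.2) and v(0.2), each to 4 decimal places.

-0.7970, 1.3143

Euler on (u,v): u_{n+1} = u_n + h·u', v_{n+1} = v_n + h·v'.
0.000000: (-0.500000, 1.200000); f=(-1.523000, 0.640000) → (-0.652300, 1.264000)
0.100000: (-0.652300, 1.264000); f=(-1.447185, 0.503272) → (-0.797019, 1.314327)
(u(0.2), v(0.2)) ≈ (-0.7970, 1.3143)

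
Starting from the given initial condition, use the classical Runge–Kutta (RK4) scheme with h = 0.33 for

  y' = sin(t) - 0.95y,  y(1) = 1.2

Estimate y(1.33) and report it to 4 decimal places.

RK4: k1 = f(t_n, y_n); k2 = f(t_n + h/2, y_n + (h/2)·k1); k3 = f(t_n + h/2, y_n + (h/2)·k2); k4 = f(t_n + h, y_n + h·k3); y_{n+1} = y_n + (h/6)·(k1 + 2k2 + 2k3 + k4).
t=1.000000, y=1.200000:
  k1 = f(1.000000, 1.200000) = -0.298529
  k2 = f(1.165000, 1.150743) = -0.174417
  k3 = f(1.165000, 1.171221) = -0.193872
  k4 = f(1.330000, 1.136022) = -0.108073
  y ← 1.200000 + (0.33/6)·(k1 + 2k2 + 2k3 + k4) = 1.137125
y(1.33) ≈ 1.1371

1.1371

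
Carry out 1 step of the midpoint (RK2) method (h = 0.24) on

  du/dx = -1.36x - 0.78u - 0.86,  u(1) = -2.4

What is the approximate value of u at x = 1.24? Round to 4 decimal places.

-2.5149

Midpoint: k1 = f(x_n, u_n); k2 = f(x_n + h/2, u_n + (h/2)·k1); u_{n+1} = u_n + h·k2.
x=1.000000, u=-2.400000:
  k1 = f(1.000000, -2.400000) = -0.348000
  k2 = f(1.120000, -2.441760) = -0.478627
  u ← -2.400000 + 0.24·(-0.478627) = -2.514871
u(1.24) ≈ -2.5149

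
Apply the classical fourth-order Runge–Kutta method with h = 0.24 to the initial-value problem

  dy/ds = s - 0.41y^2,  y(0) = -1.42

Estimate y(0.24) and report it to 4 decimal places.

RK4: k1 = f(s_n, y_n); k2 = f(s_n + h/2, y_n + (h/2)·k1); k3 = f(s_n + h/2, y_n + (h/2)·k2); k4 = f(s_n + h, y_n + h·k3); y_{n+1} = y_n + (h/6)·(k1 + 2k2 + 2k3 + k4).
s=0.000000, y=-1.420000:
  k1 = f(0.000000, -1.420000) = -0.826724
  k2 = f(0.120000, -1.519207) = -0.826276
  k3 = f(0.120000, -1.519153) = -0.826209
  k4 = f(0.240000, -1.618290) = -0.833734
  y ← -1.420000 + (0.24/6)·(k1 + 2k2 + 2k3 + k4) = -1.618617
y(0.24) ≈ -1.6186

-1.6186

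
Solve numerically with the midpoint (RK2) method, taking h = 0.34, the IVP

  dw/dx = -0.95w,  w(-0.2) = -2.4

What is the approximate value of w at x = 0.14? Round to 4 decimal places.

Midpoint: k1 = f(x_n, w_n); k2 = f(x_n + h/2, w_n + (h/2)·k1); w_{n+1} = w_n + h·k2.
x=-0.200000, w=-2.400000:
  k1 = f(-0.200000, -2.400000) = 2.280000
  k2 = f(-0.030000, -2.012400) = 1.911780
  w ← -2.400000 + 0.34·1.911780 = -1.749995
w(0.14) ≈ -1.7500

-1.7500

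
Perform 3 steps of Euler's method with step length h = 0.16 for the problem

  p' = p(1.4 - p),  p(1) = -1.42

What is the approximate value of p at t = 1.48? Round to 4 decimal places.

Euler: p_{n+1} = p_n + h·f(t_n, p_n).
t=1.000000, p=-1.420000: f=-4.004400 → p ← -1.420000 + 0.16·(-4.004400) = -2.060704
t=1.160000, p=-2.060704: f=-7.131487 → p ← -2.060704 + 0.16·(-7.131487) = -3.201742
t=1.320000, p=-3.201742: f=-14.733589 → p ← -3.201742 + 0.16·(-14.733589) = -5.559116
p(1.48) ≈ -5.5591

-5.5591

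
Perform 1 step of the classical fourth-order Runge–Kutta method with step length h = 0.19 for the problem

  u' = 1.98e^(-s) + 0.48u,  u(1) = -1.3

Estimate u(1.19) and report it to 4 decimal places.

RK4: k1 = f(s_n, u_n); k2 = f(s_n + h/2, u_n + (h/2)·k1); k3 = f(s_n + h/2, u_n + (h/2)·k2); k4 = f(s_n + h, u_n + h·k3); u_{n+1} = u_n + (h/6)·(k1 + 2k2 + 2k3 + k4).
s=1.000000, u=-1.300000:
  k1 = f(1.000000, -1.300000) = 0.104401
  k2 = f(1.095000, -1.290082) = 0.043149
  k3 = f(1.095000, -1.295901) = 0.040356
  k4 = f(1.190000, -1.292332) = -0.017961
  u ← -1.300000 + (0.19/6)·(k1 + 2k2 + 2k3 + k4) = -1.291974
u(1.19) ≈ -1.2920

-1.2920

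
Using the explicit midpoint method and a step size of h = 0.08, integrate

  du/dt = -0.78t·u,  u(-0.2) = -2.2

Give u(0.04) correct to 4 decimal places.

-2.2332

Midpoint: k1 = f(t_n, u_n); k2 = f(t_n + h/2, u_n + (h/2)·k1); u_{n+1} = u_n + h·k2.
t=-0.200000, u=-2.200000:
  k1 = f(-0.200000, -2.200000) = -0.343200
  k2 = f(-0.160000, -2.213728) = -0.276273
  u ← -2.200000 + 0.08·(-0.276273) = -2.222102
t=-0.120000, u=-2.222102:
  k1 = f(-0.120000, -2.222102) = -0.207989
  k2 = f(-0.080000, -2.230421) = -0.139178
  u ← -2.222102 + 0.08·(-0.139178) = -2.233236
t=-0.040000, u=-2.233236:
  k1 = f(-0.040000, -2.233236) = -0.069677
  k2 = f(0.000000, -2.236023) = 0.000000
  u ← -2.233236 + 0.08·0.000000 = -2.233236
u(0.04) ≈ -2.2332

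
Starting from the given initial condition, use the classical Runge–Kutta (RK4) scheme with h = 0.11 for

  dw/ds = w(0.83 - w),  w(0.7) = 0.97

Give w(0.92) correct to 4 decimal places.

RK4: k1 = f(s_n, w_n); k2 = f(s_n + h/2, w_n + (h/2)·k1); k3 = f(s_n + h/2, w_n + (h/2)·k2); k4 = f(s_n + h, w_n + h·k3); w_{n+1} = w_n + (h/6)·(k1 + 2k2 + 2k3 + k4).
s=0.700000, w=0.970000:
  k1 = f(0.700000, 0.970000) = -0.135800
  k2 = f(0.755000, 0.962531) = -0.127565
  k3 = f(0.755000, 0.962984) = -0.128061
  k4 = f(0.810000, 0.955913) = -0.120362
  w ← 0.970000 + (0.11/6)·(k1 + 2k2 + 2k3 + k4) = 0.955931
s=0.810000, w=0.955931:
  k1 = f(0.810000, 0.955931) = -0.120381
  k2 = f(0.865000, 0.949310) = -0.113262
  k3 = f(0.865000, 0.949701) = -0.113680
  k4 = f(0.920000, 0.943426) = -0.107009
  w ← 0.955931 + (0.11/6)·(k1 + 2k2 + 2k3 + k4) = 0.943441
w(0.92) ≈ 0.9434

0.9434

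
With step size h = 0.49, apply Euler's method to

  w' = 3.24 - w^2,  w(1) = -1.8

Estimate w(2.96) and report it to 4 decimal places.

Euler: w_{n+1} = w_n + h·f(x_n, w_n).
x=1.000000, w=-1.800000: f=0.000000 → w ← -1.800000 + 0.49·0.000000 = -1.800000
x=1.490000, w=-1.800000: f=0.000000 → w ← -1.800000 + 0.49·0.000000 = -1.800000
x=1.980000, w=-1.800000: f=0.000000 → w ← -1.800000 + 0.49·0.000000 = -1.800000
x=2.470000, w=-1.800000: f=0.000000 → w ← -1.800000 + 0.49·0.000000 = -1.800000
w(2.96) ≈ -1.8000

-1.8000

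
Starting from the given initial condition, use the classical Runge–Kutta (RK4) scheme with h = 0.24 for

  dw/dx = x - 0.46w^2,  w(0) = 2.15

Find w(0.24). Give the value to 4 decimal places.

1.7629

RK4: k1 = f(x_n, w_n); k2 = f(x_n + h/2, w_n + (h/2)·k1); k3 = f(x_n + h/2, w_n + (h/2)·k2); k4 = f(x_n + h, w_n + h·k3); w_{n+1} = w_n + (h/6)·(k1 + 2k2 + 2k3 + k4).
x=0.000000, w=2.150000:
  k1 = f(0.000000, 2.150000) = -2.126350
  k2 = f(0.120000, 1.894838) = -1.531589
  k3 = f(0.120000, 1.966209) = -1.658350
  k4 = f(0.240000, 1.751996) = -1.171965
  w ← 2.150000 + (0.24/6)·(k1 + 2k2 + 2k3 + k4) = 1.762872
w(0.24) ≈ 1.7629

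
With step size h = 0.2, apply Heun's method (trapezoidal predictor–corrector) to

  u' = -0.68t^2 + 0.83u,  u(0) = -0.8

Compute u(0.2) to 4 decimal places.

Heun: k1 = f(t_n, u_n); k2 = f(t_n + h, u_n + h·k1); u_{n+1} = u_n + (h/2)·(k1 + k2).
t=0.000000, u=-0.800000:
  k1 = f(0.000000, -0.800000) = -0.664000
  k2 = f(0.200000, -0.932800) = -0.801424
  u ← -0.800000 + (0.2/2)·(-0.664000 + (-0.801424)) = -0.946542
u(0.2) ≈ -0.9465

-0.9465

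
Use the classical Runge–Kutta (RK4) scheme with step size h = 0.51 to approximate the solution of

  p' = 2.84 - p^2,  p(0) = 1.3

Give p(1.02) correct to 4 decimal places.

1.6566

RK4: k1 = f(t_n, p_n); k2 = f(t_n + h/2, p_n + (h/2)·k1); k3 = f(t_n + h/2, p_n + (h/2)·k2); k4 = f(t_n + h, p_n + h·k3); p_{n+1} = p_n + (h/6)·(k1 + 2k2 + 2k3 + k4).
t=0.000000, p=1.300000:
  k1 = f(0.000000, 1.300000) = 1.150000
  k2 = f(0.255000, 1.593250) = 0.301554
  k3 = f(0.255000, 1.376896) = 0.944156
  k4 = f(0.510000, 1.781520) = -0.333813
  p ← 1.300000 + (0.51/6)·(k1 + 2k2 + 2k3 + k4) = 1.581147
t=0.510000, p=1.581147:
  k1 = f(0.510000, 1.581147) = 0.339975
  k2 = f(0.765000, 1.667840) = 0.058309
  k3 = f(0.765000, 1.596015) = 0.292735
  k4 = f(1.020000, 1.730441) = -0.154428
  p ← 1.581147 + (0.51/6)·(k1 + 2k2 + 2k3 + k4) = 1.656596
p(1.02) ≈ 1.6566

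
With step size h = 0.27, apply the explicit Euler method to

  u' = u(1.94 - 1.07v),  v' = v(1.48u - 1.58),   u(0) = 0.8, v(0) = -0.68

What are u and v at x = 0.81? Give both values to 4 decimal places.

4.0243, -1.0287

Euler on (u,v): u_{n+1} = u_n + h·u', v_{n+1} = v_n + h·v'.
0.000000: (0.800000, -0.680000); f=(2.134080, 0.269280) → (1.376202, -0.607294)
0.270000: (1.376202, -0.607294); f=(3.564094, -0.277399) → (2.338507, -0.682192)
0.540000: (2.338507, -0.682192); f=(6.243686, -1.283197) → (4.024302, -1.028655)
(u(0.81), v(0.81)) ≈ (4.0243, -1.0287)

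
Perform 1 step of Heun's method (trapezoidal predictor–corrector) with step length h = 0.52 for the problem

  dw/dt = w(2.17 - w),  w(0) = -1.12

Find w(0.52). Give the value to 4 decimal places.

Heun: k1 = f(t_n, w_n); k2 = f(t_n + h, w_n + h·k1); w_{n+1} = w_n + (h/2)·(k1 + k2).
t=0.000000, w=-1.120000:
  k1 = f(0.000000, -1.120000) = -3.684800
  k2 = f(0.520000, -3.036096) = -15.806207
  w ← -1.120000 + (0.52/2)·(-3.684800 + (-15.806207)) = -6.187662
w(0.52) ≈ -6.1877

-6.1877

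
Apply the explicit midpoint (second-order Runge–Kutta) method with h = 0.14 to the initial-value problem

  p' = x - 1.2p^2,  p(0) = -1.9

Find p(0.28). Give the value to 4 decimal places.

-4.5179

Midpoint: k1 = f(x_n, p_n); k2 = f(x_n + h/2, p_n + (h/2)·k1); p_{n+1} = p_n + h·k2.
x=0.000000, p=-1.900000:
  k1 = f(0.000000, -1.900000) = -4.332000
  k2 = f(0.070000, -2.203240) = -5.755120
  p ← -1.900000 + 0.14·(-5.755120) = -2.705717
x=0.140000, p=-2.705717:
  k1 = f(0.140000, -2.705717) = -8.645084
  k2 = f(0.210000, -3.310873) = -12.944253
  p ← -2.705717 + 0.14·(-12.944253) = -4.517912
p(0.28) ≈ -4.5179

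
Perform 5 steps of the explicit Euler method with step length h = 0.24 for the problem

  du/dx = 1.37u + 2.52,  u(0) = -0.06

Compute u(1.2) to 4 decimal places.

Euler: u_{n+1} = u_n + h·f(x_n, u_n).
x=0.000000, u=-0.060000: f=2.437800 → u ← -0.060000 + 0.24·2.437800 = 0.525072
x=0.240000, u=0.525072: f=3.239349 → u ← 0.525072 + 0.24·3.239349 = 1.302516
x=0.480000, u=1.302516: f=4.304446 → u ← 1.302516 + 0.24·4.304446 = 2.335583
x=0.720000, u=2.335583: f=5.719748 → u ← 2.335583 + 0.24·5.719748 = 3.708322
x=0.960000, u=3.708322: f=7.600402 → u ← 3.708322 + 0.24·7.600402 = 5.532419
u(1.2) ≈ 5.5324

5.5324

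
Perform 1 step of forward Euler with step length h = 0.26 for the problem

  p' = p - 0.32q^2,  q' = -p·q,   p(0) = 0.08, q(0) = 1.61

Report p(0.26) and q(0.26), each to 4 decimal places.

Euler on (p,q): p_{n+1} = p_n + h·p', q_{n+1} = q_n + h·q'.
0.000000: (0.080000, 1.610000); f=(-0.749472, -0.128800) → (-0.114863, 1.576512)
(p(0.26), q(0.26)) ≈ (-0.1149, 1.5765)

-0.1149, 1.5765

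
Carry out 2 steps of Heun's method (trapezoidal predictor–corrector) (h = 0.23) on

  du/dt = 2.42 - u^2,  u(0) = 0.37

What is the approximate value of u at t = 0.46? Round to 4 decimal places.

Heun: k1 = f(t_n, u_n); k2 = f(t_n + h, u_n + h·k1); u_{n+1} = u_n + (h/2)·(k1 + k2).
t=0.000000, u=0.370000:
  k1 = f(0.000000, 0.370000) = 2.283100
  k2 = f(0.230000, 0.895113) = 1.618773
  u ← 0.370000 + (0.23/2)·(2.283100 + 1.618773) = 0.818715
t=0.230000, u=0.818715:
  k1 = f(0.230000, 0.818715) = 1.749705
  k2 = f(0.460000, 1.221148) = 0.928799
  u ← 0.818715 + (0.23/2)·(1.749705 + 0.928799) = 1.126743
u(0.46) ≈ 1.1267

1.1267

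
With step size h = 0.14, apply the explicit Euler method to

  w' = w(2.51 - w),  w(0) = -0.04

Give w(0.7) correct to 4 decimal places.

-0.1880

Euler: w_{n+1} = w_n + h·f(x_n, w_n).
x=0.000000, w=-0.040000: f=-0.102000 → w ← -0.040000 + 0.14·(-0.102000) = -0.054280
x=0.140000, w=-0.054280: f=-0.139189 → w ← -0.054280 + 0.14·(-0.139189) = -0.073766
x=0.280000, w=-0.073766: f=-0.190595 → w ← -0.073766 + 0.14·(-0.190595) = -0.100450
x=0.420000, w=-0.100450: f=-0.262219 → w ← -0.100450 + 0.14·(-0.262219) = -0.137161
x=0.560000, w=-0.137161: f=-0.363086 → w ← -0.137161 + 0.14·(-0.363086) = -0.187993
w(0.7) ≈ -0.1880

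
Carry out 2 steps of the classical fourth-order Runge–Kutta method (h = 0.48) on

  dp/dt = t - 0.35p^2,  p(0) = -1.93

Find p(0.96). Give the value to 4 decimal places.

RK4: k1 = f(t_n, p_n); k2 = f(t_n + h/2, p_n + (h/2)·k1); k3 = f(t_n + h/2, p_n + (h/2)·k2); k4 = f(t_n + h, p_n + h·k3); p_{n+1} = p_n + (h/6)·(k1 + 2k2 + 2k3 + k4).
t=0.000000, p=-1.930000:
  k1 = f(0.000000, -1.930000) = -1.303715
  k2 = f(0.240000, -2.242892) = -1.520697
  k3 = f(0.240000, -2.294967) = -1.603406
  k4 = f(0.480000, -2.699635) = -2.070810
  p ← -1.930000 + (0.48/6)·(k1 + 2k2 + 2k3 + k4) = -2.699819
t=0.480000, p=-2.699819:
  k1 = f(0.480000, -2.699819) = -2.071157
  k2 = f(0.720000, -3.196896) = -2.857051
  k3 = f(0.720000, -3.385511) = -3.291589
  k4 = f(0.960000, -4.279781) = -5.450785
  p ← -2.699819 + (0.48/6)·(k1 + 2k2 + 2k3 + k4) = -4.285356
p(0.96) ≈ -4.2854

-4.2854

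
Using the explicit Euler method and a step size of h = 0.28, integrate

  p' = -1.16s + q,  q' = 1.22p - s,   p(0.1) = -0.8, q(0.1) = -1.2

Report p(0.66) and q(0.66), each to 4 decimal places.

Euler on (p,q): p_{n+1} = p_n + h·p', q_{n+1} = q_n + h·q'.
0.100000: (-0.800000, -1.200000); f=(-1.316000, -1.076000) → (-1.168480, -1.501280)
0.380000: (-1.168480, -1.501280); f=(-1.942080, -1.805546) → (-1.712262, -2.006833)
(p(0.66), q(0.66)) ≈ (-1.7123, -2.0068)

-1.7123, -2.0068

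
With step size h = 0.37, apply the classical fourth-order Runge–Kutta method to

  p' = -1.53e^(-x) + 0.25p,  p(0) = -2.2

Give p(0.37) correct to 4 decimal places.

RK4: k1 = f(x_n, p_n); k2 = f(x_n + h/2, p_n + (h/2)·k1); k3 = f(x_n + h/2, p_n + (h/2)·k2); k4 = f(x_n + h, p_n + h·k3); p_{n+1} = p_n + (h/6)·(k1 + 2k2 + 2k3 + k4).
x=0.000000, p=-2.200000:
  k1 = f(0.000000, -2.200000) = -2.080000
  k2 = f(0.185000, -2.584800) = -1.917790
  k3 = f(0.185000, -2.554791) = -1.910287
  k4 = f(0.370000, -2.906806) = -1.783525
  p ← -2.200000 + (0.37/6)·(k1 + 2k2 + 2k3 + k4) = -2.910380
p(0.37) ≈ -2.9104

-2.9104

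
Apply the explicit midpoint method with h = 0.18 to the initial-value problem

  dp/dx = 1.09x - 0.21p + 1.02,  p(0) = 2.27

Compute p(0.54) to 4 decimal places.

2.7010

Midpoint: k1 = f(x_n, p_n); k2 = f(x_n + h/2, p_n + (h/2)·k1); p_{n+1} = p_n + h·k2.
x=0.000000, p=2.270000:
  k1 = f(0.000000, 2.270000) = 0.543300
  k2 = f(0.090000, 2.318897) = 0.631132
  p ← 2.270000 + 0.18·0.631132 = 2.383604
x=0.180000, p=2.383604:
  k1 = f(0.180000, 2.383604) = 0.715643
  k2 = f(0.270000, 2.448012) = 0.800218
  p ← 2.383604 + 0.18·0.800218 = 2.527643
x=0.360000, p=2.527643:
  k1 = f(0.360000, 2.527643) = 0.881595
  k2 = f(0.450000, 2.606986) = 0.963033
  p ← 2.527643 + 0.18·0.963033 = 2.700989
p(0.54) ≈ 2.7010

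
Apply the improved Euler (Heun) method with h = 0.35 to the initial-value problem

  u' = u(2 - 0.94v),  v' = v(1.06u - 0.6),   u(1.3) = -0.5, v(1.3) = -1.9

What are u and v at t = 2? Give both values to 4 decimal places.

-3.4504, -0.5297

Heun on (u,v): k1 = f(t_n, state_n); k2 = f(t_n + h, state_n + h·k1); state_{n+1} = state_n + (h/2)·(k1 + k2).
1.300000: (-0.500000, -1.900000)
  k1 = (-1.893000, 2.147000)
  predictor → (-1.162550, -1.148550)
  k2 = (-3.580232, 2.104492)
  → (-1.457816, -1.155989)
1.650000: (-1.457816, -1.155989)
  k1 = (-4.499737, 2.479925)
  predictor → (-3.032723, -0.288015)
  k2 = (-6.886509, 1.098688)
  → (-3.450409, -0.529732)
(u(2), v(2)) ≈ (-3.4504, -0.5297)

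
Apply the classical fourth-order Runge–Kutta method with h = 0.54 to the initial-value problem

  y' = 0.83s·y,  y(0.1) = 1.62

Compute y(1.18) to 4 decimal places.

2.8748

RK4: k1 = f(s_n, y_n); k2 = f(s_n + h/2, y_n + (h/2)·k1); k3 = f(s_n + h/2, y_n + (h/2)·k2); k4 = f(s_n + h, y_n + h·k3); y_{n+1} = y_n + (h/6)·(k1 + 2k2 + 2k3 + k4).
s=0.100000, y=1.620000:
  k1 = f(0.100000, 1.620000) = 0.134460
  k2 = f(0.370000, 1.656304) = 0.508651
  k3 = f(0.370000, 1.757336) = 0.539678
  k4 = f(0.640000, 1.911426) = 1.015350
  y ← 1.620000 + (0.54/6)·(k1 + 2k2 + 2k3 + k4) = 1.912182
s=0.640000, y=1.912182:
  k1 = f(0.640000, 1.912182) = 1.015751
  k2 = f(0.910000, 2.186435) = 1.651414
  k3 = f(0.910000, 2.358064) = 1.781046
  k4 = f(1.180000, 2.873947) = 2.814743
  y ← 1.912182 + (0.54/6)·(k1 + 2k2 + 2k3 + k4) = 2.874769
y(1.18) ≈ 2.8748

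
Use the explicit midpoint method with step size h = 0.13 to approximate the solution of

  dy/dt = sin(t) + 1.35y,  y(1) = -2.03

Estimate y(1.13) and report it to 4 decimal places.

Midpoint: k1 = f(t_n, y_n); k2 = f(t_n + h/2, y_n + (h/2)·k1); y_{n+1} = y_n + h·k2.
t=1.000000, y=-2.030000:
  k1 = f(1.000000, -2.030000) = -1.899029
  k2 = f(1.065000, -2.153437) = -2.032351
  y ← -2.030000 + 0.13·(-2.032351) = -2.294206
y(1.13) ≈ -2.2942

-2.2942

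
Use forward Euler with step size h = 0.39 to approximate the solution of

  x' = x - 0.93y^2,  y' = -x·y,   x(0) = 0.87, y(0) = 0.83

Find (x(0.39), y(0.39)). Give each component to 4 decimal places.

Euler on (x,y): x_{n+1} = x_n + h·x', y_{n+1} = y_n + h·y'.
0.000000: (0.870000, 0.830000); f=(0.229323, -0.722100) → (0.959436, 0.548381)
(x(0.39), y(0.39)) ≈ (0.9594, 0.5484)

0.9594, 0.5484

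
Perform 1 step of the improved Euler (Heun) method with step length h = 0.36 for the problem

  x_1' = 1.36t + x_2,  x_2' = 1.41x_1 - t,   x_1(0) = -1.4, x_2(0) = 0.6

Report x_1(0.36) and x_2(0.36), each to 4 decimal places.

-1.2238, -0.1206

Heun on (x_1,x_2): k1 = f(t_n, state_n); k2 = f(t_n + h, state_n + h·k1); state_{n+1} = state_n + (h/2)·(k1 + k2).
0.000000: (-1.400000, 0.600000)
  k1 = (0.600000, -1.974000)
  predictor → (-1.184000, -0.110640)
  k2 = (0.378960, -2.029440)
  → (-1.223787, -0.120619)
(x_1(0.36), x_2(0.36)) ≈ (-1.2238, -0.1206)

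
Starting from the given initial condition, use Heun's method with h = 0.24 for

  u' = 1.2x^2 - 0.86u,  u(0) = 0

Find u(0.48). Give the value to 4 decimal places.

0.0465

Heun: k1 = f(x_n, u_n); k2 = f(x_n + h, u_n + h·k1); u_{n+1} = u_n + (h/2)·(k1 + k2).
x=0.000000, u=0.000000:
  k1 = f(0.000000, 0.000000) = 0.000000
  k2 = f(0.240000, 0.000000) = 0.069120
  u ← 0.000000 + (0.24/2)·(0.000000 + 0.069120) = 0.008294
x=0.240000, u=0.008294:
  k1 = f(0.240000, 0.008294) = 0.061987
  k2 = f(0.480000, 0.023171) = 0.256553
  u ← 0.008294 + (0.24/2)·(0.061987 + 0.256553) = 0.046519
u(0.48) ≈ 0.0465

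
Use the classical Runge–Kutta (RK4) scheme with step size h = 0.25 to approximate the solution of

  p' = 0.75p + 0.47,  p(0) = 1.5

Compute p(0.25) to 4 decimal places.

RK4: k1 = f(t_n, p_n); k2 = f(t_n + h/2, p_n + (h/2)·k1); k3 = f(t_n + h/2, p_n + (h/2)·k2); k4 = f(t_n + h, p_n + h·k3); p_{n+1} = p_n + (h/6)·(k1 + 2k2 + 2k3 + k4).
t=0.000000, p=1.500000:
  k1 = f(0.000000, 1.500000) = 1.595000
  k2 = f(0.125000, 1.699375) = 1.744531
  k3 = f(0.125000, 1.718066) = 1.758550
  k4 = f(0.250000, 1.939637) = 1.924728
  p ← 1.500000 + (0.25/6)·(k1 + 2k2 + 2k3 + k4) = 1.938579
p(0.25) ≈ 1.9386

1.9386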